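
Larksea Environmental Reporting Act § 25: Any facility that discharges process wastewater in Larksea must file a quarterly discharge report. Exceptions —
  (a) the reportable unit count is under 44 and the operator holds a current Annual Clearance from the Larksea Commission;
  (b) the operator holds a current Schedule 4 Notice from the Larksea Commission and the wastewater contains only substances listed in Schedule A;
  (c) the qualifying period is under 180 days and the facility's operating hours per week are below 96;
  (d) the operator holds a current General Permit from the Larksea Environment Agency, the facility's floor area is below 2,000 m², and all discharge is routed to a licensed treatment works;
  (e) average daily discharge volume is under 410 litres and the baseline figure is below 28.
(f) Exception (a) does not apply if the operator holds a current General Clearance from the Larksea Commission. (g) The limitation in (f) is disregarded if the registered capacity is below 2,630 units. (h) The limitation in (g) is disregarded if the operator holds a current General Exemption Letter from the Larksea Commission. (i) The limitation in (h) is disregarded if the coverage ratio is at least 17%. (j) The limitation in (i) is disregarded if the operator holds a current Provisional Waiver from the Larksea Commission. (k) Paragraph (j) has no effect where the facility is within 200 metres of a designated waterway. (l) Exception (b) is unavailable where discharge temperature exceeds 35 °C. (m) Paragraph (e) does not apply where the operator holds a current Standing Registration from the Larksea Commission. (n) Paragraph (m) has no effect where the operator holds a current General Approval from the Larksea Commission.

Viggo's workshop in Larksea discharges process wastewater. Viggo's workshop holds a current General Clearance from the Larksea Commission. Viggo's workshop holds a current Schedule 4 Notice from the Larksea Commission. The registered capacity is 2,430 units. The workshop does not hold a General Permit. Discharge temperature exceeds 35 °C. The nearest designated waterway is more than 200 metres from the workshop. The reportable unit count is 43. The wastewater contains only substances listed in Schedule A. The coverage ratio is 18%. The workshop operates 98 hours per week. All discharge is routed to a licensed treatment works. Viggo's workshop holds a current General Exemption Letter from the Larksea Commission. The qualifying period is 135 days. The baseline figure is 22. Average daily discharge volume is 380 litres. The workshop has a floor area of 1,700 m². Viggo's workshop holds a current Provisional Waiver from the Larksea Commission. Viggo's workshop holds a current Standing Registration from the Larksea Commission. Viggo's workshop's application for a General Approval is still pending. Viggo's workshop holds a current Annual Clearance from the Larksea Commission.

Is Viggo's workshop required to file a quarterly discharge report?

Exception (a) is satisfied on its face — the reportable unit count is 43, under the 44 limit; a current Annual Clearance is held. But applying paragraphs (f)–(k): (f) operates — a current General Clearance is held. (g) would limit (f) — the registered capacity is 2,430 units, below the 2,630 units limit — but (h) sets (g) aside: (h) operates against (g): a current General Exemption Letter is held. (i) would limit (h) — the coverage ratio is 18%, meeting the 17% threshold — but (j) sets (i) aside: (j) operates — a current Provisional Waiver is held. (k), which would lift (j), does not operate here — the workshop is more than 200 m from any designated waterway. (a) is therefore removed.
Exception (b) is satisfied on its face — a current Schedule 4 Notice is held; the wastewater is Schedule-A-only. But applying paragraph (l): (l) operates against (b): discharge temperature exceeds 35 °C. Exception (b) does not apply.
Exception (c) requires that the facility's operating hours per week are below 96; but the facility's operating hours per week are 98, not below 96, so (c) is unavailable.
Exception (d) does not apply: no General Permit is held.
Exception (e) is satisfied on its face — average daily discharge volume is 380 litres, under the 410 litres limit; the baseline figure is 22, below the 28 limit. Turning to paragraphs (m)–(n): (m) operates against (e): a current Standing Registration is held. (n) is not engaged (no current General Approval is held), so (m) stands. Exception (e) does not apply.
No exception is made out. Viggo's workshop falls within the general rule.

Yes — Viggo's workshop must file a quarterly discharge report.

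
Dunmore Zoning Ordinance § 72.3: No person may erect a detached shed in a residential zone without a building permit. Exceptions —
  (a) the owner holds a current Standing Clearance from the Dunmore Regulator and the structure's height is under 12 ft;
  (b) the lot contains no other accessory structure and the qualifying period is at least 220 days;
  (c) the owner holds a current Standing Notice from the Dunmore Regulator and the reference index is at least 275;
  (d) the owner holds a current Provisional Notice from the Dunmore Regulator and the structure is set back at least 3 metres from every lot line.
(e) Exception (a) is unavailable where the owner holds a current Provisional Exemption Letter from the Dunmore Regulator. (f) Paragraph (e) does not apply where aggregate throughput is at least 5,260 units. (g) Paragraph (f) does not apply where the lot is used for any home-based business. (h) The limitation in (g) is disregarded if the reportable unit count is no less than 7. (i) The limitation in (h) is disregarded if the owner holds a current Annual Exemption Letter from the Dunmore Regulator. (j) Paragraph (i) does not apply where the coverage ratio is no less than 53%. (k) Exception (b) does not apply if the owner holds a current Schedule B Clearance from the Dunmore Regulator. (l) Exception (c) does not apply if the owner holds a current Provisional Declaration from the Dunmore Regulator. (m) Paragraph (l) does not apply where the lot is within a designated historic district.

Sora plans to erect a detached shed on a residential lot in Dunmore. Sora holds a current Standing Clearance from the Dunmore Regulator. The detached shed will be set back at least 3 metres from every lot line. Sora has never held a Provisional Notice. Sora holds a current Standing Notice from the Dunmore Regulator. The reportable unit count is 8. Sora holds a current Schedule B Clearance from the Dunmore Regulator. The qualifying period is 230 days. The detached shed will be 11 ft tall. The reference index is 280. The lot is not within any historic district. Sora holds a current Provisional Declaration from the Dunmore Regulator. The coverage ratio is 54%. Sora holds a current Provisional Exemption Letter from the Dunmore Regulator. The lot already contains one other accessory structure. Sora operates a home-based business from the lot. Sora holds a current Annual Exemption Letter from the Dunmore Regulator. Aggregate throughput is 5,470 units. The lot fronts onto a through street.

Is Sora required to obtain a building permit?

Exception (a)'s conditions are all satisfied: a current Standing Clearance is held; the structure's height is 11 ft, under the 12 ft limit. Under paragraphs (e)–(j): (e) is engaged (a current Provisional Exemption Letter is held), but yields to (f): (f) operates against (e): aggregate throughput is 5,470 units, meeting the 5,260 units threshold. (g) is triggered (a home-based business operates on the lot), but is overridden by (h): (h) is engaged — the reportable unit count is 8, meeting the 7 threshold. (i) applies (a current Annual Exemption Letter is held), but is overridden by (j): (j) operates against (i): the coverage ratio is 54%, meeting the 53% threshold. (a) remains available.
Exception (b) does not apply: the lot already has another accessory structure.
All of (c)'s requirements are met (a current Standing Notice is held; the reference index is 280, meeting the 275 threshold). But: (l) applies — a current Provisional Declaration is held. (m), which would lift (l), does not operate here — the lot is not in a historic district. So (c) is unavailable.
Exception (d) does not apply: there is no Provisional Notice in force.

No — exception (a) applies; Sora does not need a building permit.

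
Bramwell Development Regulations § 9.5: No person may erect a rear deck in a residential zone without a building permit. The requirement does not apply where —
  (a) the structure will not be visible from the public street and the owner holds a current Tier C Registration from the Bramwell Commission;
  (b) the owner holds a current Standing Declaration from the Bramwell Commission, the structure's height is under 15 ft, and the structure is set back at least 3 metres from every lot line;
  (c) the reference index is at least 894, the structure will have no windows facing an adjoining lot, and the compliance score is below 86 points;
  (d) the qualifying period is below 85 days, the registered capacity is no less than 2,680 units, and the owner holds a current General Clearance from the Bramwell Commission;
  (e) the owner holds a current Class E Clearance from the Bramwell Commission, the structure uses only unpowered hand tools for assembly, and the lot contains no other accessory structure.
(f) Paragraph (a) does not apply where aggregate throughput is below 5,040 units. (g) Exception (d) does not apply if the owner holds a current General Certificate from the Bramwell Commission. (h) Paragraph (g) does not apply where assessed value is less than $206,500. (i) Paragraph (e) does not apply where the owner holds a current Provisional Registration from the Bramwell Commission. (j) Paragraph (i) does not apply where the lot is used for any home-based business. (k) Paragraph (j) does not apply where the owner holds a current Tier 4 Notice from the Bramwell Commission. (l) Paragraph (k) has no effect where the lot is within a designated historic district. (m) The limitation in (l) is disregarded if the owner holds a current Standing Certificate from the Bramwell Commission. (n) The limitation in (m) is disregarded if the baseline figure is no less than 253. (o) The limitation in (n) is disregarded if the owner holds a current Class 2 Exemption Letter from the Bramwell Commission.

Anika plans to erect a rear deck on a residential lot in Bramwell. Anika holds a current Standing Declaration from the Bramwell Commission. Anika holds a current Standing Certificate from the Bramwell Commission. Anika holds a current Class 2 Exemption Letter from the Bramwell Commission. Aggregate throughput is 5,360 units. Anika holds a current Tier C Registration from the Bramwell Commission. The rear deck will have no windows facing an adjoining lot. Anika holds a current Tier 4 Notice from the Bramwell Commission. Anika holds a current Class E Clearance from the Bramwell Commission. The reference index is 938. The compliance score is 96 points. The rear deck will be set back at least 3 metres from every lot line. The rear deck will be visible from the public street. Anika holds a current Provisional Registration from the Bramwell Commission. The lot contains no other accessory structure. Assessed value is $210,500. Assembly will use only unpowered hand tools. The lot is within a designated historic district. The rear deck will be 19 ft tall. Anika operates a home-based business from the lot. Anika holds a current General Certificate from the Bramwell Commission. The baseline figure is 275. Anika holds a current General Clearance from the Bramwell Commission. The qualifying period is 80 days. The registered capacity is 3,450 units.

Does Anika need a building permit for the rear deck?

Exception (a) fails — the structure will be visible from the street.
Exception (b) requires that the structure's height is under 15 ft; but the structure's height is 19 ft, not under 15 ft, so (b) is unavailable.
Exception (c) requires that the compliance score is below 86 points; but the compliance score is 96 points, not below 86 points, so (c) is unavailable.
Exception (d)'s conditions are all satisfied: the qualifying period is 80 days, below the 85 days limit; the registered capacity is 3,450 units, meeting the 2,680 units threshold; a current General Clearance is held. But: (g) operates — a current General Certificate is held. (h) is not engaged (assessed value is $210,500, not less than $206,500), so (g) stands. So (d) is unavailable.
Exception (e) is satisfied on its face — a current Class E Clearance is held; assembly uses only hand tools; the lot has no other accessory structure. But applying paragraphs (i)–(o): (i) applies — a current Provisional Registration is held. (j) would limit (i) — a home-based business operates on the lot — but (k) sets (j) aside: (k) operates against (j): a current Tier 4 Notice is held. (l) is triggered (the lot is in a historic district), but is displaced by (m): (m) operates against (l): a current Standing Certificate is held. (n) would limit (m) — the baseline figure is 275, meeting the 253 threshold — but (o) sets (n) aside: (o) operates against (n): a current Class 2 Exemption Letter is held. Exception (e) does not apply.
Every exception is unavailable, so the rule governs.

Yes — Anika must obtain a building permit.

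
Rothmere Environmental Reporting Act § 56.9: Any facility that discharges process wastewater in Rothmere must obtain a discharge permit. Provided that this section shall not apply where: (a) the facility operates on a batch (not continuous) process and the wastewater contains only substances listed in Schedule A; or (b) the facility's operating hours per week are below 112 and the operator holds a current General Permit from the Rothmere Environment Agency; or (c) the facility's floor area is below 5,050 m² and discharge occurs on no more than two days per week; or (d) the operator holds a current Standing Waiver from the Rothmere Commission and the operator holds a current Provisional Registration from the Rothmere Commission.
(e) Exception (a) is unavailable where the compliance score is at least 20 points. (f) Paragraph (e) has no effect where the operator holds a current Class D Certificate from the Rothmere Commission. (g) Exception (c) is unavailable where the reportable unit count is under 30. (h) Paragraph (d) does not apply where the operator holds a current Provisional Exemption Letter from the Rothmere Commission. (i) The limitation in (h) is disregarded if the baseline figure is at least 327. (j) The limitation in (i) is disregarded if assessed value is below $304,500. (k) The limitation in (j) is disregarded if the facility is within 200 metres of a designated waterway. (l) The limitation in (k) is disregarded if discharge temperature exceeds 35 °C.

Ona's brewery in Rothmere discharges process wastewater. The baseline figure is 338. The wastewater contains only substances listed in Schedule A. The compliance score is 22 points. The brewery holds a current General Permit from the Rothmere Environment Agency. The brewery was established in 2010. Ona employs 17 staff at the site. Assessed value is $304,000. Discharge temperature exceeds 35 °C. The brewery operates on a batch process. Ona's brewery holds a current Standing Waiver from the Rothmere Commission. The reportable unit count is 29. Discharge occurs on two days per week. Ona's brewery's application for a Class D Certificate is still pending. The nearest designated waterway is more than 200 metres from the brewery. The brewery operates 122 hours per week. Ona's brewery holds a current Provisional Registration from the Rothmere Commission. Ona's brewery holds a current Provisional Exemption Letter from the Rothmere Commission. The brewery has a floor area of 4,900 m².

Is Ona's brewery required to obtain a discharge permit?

Yes — Ona's brewery must obtain a discharge permit.

Exception (a)'s conditions are all satisfied: the facility operates on a batch process; the wastewater is Schedule-A-only. Turning to paragraphs (e)–(f): (e) operates against (a): the compliance score is 22 points, meeting the 20 points threshold. (f), which would lift (e), is not triggered — no current Class D Certificate is held. So (a) is unavailable.
Exception (b) fails — the facility's operating hours per week are 122, not below 112.
Exception (c)'s conditions are all satisfied: the facility's floor area is 4,900 m², below the 5,050 m² limit; discharge occurs on no more than two days per week. Turning to paragraph (g): (g) applies — the reportable unit count is 29, under the 30 limit. So (c) is unavailable.
All of (d)'s requirements are met (a current Standing Waiver is held; a current Provisional Registration is held). Turning to paragraphs (h)–(l): (h) operates — a current Provisional Exemption Letter is held. (i) applies (the baseline figure is 338, meeting the 327 threshold), but is overridden by (j): (j) operates against (i): assessed value is $304,000, below the $304,500 limit. (k), which would lift (j), is inapplicable — the brewery is more than 200 m from any designated waterway. (d) is therefore removed.
No exception is made out. Ona's brewery falls within the general rule.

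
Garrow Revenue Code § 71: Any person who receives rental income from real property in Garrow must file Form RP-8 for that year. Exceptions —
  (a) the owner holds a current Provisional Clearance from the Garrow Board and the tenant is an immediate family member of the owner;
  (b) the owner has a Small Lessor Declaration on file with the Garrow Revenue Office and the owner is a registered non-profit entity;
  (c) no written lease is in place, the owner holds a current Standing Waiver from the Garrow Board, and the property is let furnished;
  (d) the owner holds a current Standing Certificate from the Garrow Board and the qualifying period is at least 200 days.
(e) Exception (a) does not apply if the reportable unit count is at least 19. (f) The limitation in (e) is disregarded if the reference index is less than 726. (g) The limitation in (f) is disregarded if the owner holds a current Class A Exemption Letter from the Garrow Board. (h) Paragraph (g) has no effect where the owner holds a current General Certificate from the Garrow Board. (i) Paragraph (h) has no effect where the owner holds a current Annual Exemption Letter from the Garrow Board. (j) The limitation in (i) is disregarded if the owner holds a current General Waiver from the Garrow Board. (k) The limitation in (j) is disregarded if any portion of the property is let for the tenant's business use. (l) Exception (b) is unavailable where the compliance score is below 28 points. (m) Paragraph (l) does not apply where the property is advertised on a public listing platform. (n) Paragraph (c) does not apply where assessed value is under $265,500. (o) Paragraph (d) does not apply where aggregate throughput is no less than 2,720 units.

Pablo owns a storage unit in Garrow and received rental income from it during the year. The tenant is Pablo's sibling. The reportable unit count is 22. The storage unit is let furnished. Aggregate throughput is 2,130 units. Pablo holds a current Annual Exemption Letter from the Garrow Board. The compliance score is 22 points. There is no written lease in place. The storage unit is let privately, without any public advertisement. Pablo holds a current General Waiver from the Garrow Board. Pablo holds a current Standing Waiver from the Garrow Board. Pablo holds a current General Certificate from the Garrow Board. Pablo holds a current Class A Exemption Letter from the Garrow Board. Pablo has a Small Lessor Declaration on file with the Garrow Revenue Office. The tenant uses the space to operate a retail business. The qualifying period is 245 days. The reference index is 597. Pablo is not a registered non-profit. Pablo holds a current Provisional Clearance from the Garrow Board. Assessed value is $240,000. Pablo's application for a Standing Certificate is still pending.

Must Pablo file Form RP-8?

Exception (a) is satisfied on its face — a current Provisional Clearance is held; the tenant is an immediate family member. But applying paragraphs (e)–(k): (e) operates against (a): the reportable unit count is 22, meeting the 19 threshold. (f) would limit (e) — the reference index is 597, less than the 726 limit — but (g) sets (f) aside: (g) operates — a current Class A Exemption Letter is held. (h) would limit (g) — a current General Certificate is held — but (i) sets (h) aside: (i) operates — a current Annual Exemption Letter is held. (j) would limit (i) — a current General Waiver is held — but (k) sets (j) aside: (k) operates against (j): the space is let for business use. (a) is therefore removed.
Exception (b) does not apply: Pablo is not a registered non-profit.
Exception (c): there is no written lease; a current Standing Waiver is held; the property is let furnished — every condition holds. But: (n) operates — assessed value is $240,000, under the $265,500 limit. (c) is therefore removed.
Exception (d) requires that the owner holds a current Standing Certificate from the Garrow Board; but the Standing Certificate is not current, so (d) is unavailable.
No exception displaces § 71.

Yes — Pablo must file Form RP-8.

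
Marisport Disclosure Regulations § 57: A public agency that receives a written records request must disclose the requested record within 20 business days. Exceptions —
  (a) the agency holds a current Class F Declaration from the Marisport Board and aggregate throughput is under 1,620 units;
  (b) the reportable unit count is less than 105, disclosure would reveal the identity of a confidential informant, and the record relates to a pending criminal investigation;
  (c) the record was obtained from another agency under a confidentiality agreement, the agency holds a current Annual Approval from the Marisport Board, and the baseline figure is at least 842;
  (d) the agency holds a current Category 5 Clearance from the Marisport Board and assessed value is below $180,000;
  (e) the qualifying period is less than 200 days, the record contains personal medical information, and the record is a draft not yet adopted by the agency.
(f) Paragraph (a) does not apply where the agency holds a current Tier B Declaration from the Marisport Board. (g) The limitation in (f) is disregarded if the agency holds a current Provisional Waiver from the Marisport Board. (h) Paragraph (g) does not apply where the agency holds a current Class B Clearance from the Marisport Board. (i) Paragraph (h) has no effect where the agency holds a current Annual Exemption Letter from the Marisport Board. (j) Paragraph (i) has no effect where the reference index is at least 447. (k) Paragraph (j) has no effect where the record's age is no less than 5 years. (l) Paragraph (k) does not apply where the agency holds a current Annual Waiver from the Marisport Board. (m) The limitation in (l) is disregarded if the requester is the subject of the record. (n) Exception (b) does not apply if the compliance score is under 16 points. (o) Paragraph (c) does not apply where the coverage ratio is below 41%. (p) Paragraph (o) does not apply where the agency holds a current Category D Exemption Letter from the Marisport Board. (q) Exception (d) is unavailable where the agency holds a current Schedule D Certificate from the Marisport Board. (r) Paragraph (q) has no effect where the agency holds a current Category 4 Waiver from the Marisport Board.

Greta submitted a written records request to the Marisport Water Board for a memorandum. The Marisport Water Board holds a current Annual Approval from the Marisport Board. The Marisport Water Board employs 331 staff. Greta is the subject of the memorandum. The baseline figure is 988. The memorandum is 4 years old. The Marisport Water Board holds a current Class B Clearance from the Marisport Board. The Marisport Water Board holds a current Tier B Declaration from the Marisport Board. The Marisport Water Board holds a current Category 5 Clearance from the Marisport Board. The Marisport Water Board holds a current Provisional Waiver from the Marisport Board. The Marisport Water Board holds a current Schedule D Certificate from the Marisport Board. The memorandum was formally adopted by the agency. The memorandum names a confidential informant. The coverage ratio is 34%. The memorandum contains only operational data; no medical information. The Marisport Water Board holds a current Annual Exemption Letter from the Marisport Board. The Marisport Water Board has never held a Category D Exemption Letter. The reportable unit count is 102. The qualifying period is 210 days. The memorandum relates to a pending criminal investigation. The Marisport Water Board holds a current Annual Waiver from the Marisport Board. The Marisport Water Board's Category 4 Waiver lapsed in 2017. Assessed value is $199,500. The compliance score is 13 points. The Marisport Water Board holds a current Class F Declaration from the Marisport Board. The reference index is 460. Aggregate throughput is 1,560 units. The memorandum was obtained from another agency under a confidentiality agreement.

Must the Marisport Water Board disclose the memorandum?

Yes — the Marisport Water Board must disclose the memorandum.

Exception (a): a current Class F Declaration is held; aggregate throughput is 1,560 units, under the 1,620 units limit — every condition holds. Turning to paragraphs (f)–(m): (f) operates against (a): a current Tier B Declaration is held. (g) is triggered (a current Provisional Waiver is held), but is itself disapplied by (h): (h) is engaged — a current Class B Clearance is held. (i) would limit (h) — a current Annual Exemption Letter is held — but (j) sets (i) aside: (j) is triggered — the reference index is 460, meeting the 447 threshold. (k), which would lift (j), does not operate here — the record's age is 4 years, short of 5 years. Exception (a) does not apply.
All of (b)'s requirements are met (the reportable unit count is 102, less than the 105 limit; the memorandum names a confidential informant; the memorandum relates to a pending investigation). But applying paragraph (n): (n) is engaged — the compliance score is 13 points, under the 16 points limit. So (b) is unavailable.
All of (c)'s requirements are met (the memorandum was obtained under a confidentiality agreement; a current Annual Approval is held; the baseline figure is 988, meeting the 842 threshold). But: (o) operates against (c): the coverage ratio is 34%, below the 41% limit. (p), which would lift (o), is inapplicable — no current Category D Exemption Letter is held. (c) is therefore removed.
Exception (d) fails — assessed value is $199,500, not below $180,000.
Exception (e) requires that the qualifying period is less than 200 days; but the qualifying period is 210 days, not less than 200 days, so (e) is unavailable.
No exception is made out. the Marisport Water Board falls within the general rule.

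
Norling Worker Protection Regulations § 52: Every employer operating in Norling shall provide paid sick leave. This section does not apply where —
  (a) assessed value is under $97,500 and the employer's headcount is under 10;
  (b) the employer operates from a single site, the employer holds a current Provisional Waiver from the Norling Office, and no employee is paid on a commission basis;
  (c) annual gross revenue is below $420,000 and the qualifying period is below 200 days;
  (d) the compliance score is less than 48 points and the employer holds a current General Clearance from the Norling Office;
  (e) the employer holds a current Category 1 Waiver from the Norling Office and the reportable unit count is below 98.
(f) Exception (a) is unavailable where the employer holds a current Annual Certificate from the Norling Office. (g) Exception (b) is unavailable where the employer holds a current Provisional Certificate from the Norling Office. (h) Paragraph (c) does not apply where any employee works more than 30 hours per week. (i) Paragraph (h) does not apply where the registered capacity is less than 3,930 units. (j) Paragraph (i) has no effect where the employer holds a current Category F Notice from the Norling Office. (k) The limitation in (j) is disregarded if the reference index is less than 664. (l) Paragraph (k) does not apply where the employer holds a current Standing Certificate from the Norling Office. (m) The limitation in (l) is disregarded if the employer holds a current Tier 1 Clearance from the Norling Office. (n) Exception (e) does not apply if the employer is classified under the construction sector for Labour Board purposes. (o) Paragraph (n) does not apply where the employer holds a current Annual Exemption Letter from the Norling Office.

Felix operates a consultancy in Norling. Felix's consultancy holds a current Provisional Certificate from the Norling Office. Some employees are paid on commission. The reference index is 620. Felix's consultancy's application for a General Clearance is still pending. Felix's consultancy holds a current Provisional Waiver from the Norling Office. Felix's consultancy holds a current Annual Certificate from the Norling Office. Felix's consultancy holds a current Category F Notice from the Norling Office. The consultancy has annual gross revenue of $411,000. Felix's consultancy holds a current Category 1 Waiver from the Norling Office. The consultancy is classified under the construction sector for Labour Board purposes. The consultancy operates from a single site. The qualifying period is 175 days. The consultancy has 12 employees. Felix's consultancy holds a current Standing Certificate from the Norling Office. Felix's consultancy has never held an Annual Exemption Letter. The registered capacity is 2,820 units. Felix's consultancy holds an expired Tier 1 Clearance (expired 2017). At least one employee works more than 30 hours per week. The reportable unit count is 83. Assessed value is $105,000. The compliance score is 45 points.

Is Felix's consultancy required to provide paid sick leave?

Yes — Felix's consultancy must provide paid sick leave.

Exception (a) does not apply: assessed value is $105,000, not under $97,500.
Exception (b) fails — some employees are paid on commission.
All of (c)'s requirements are met (annual gross revenue is $411,000, below the $420,000 limit; the qualifying period is 175 days, below the 200 days limit). Turning to paragraphs (h)–(m): (h) operates against (c): at least one employee exceeds 30 hours/week. (i) would limit (h) — the registered capacity is 2,820 units, less than the 3,930 units limit — but (j) sets (i) aside: (j) operates against (i): a current Category F Notice is held. (k) would limit (j) — the reference index is 620, less than the 664 limit — but (l) sets (k) aside: (l) applies — a current Standing Certificate is held. (m), which would lift (l), is not engaged — the Tier 1 Clearance is not current. Exception (c) does not apply.
Exception (d) does not apply: no current General Clearance is held.
Exception (e) is satisfied on its face — a current Category 1 Waiver is held; the reportable unit count is 83, below the 98 limit. But applying paragraphs (n)–(o): (n) operates against (e): the consultancy is classified under the construction sector. (o), which would lift (n), is not triggered — the Annual Exemption Letter is not current. So (e) is unavailable.
No exception applies. The general rule governs.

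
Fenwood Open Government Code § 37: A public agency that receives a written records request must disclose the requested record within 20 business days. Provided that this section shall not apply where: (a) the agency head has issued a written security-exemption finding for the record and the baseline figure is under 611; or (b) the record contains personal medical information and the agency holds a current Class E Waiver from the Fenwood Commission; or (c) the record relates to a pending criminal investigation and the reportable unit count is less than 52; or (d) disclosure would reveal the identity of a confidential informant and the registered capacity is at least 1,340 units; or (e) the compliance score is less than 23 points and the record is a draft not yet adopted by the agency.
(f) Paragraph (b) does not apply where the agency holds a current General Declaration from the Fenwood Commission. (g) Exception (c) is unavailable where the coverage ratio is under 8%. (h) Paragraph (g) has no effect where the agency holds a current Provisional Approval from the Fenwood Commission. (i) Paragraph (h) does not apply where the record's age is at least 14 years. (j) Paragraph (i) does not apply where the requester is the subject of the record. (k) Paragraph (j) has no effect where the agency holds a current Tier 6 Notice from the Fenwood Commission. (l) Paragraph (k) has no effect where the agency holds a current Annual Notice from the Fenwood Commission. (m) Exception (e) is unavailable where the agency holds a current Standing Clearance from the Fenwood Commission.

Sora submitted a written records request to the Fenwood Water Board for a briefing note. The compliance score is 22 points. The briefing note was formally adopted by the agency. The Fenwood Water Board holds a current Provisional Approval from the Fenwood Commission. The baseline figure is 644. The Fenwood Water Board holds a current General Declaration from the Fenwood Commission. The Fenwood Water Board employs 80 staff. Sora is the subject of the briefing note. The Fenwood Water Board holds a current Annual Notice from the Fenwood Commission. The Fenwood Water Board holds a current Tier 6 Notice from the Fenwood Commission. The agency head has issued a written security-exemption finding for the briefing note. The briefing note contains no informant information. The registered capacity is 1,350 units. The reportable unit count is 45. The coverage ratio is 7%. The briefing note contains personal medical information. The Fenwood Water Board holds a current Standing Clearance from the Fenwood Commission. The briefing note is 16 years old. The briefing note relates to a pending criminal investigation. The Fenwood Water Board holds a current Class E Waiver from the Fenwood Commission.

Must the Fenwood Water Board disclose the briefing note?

No — exception (c) applies; the Fenwood Water Board is not required to disclose the briefing note.

Exception (a) does not apply: the baseline figure is 644, not under 611.
Exception (b)'s conditions are all satisfied: the briefing note contains personal medical information; a current Class E Waiver is held. But: (f) applies — a current General Declaration is held. (b) is therefore removed.
Exception (c): the briefing note relates to a pending investigation; the reportable unit count is 45, less than the 52 limit — every condition holds. Under paragraphs (g)–(l): (g) would limit (c) — the coverage ratio is 7%, under the 8% limit — but (h) sets (g) aside: (h) is triggered — a current Provisional Approval is held. (i) would limit (h) — the record's age is 16 years, meeting the 14 years threshold — but (j) sets (i) aside: (j) is triggered — Sora is the subject of the briefing note. (k) would limit (j) — a current Tier 6 Notice is held — but (l) sets (k) aside: (l) is triggered — a current Annual Notice is held. (c) remains available.
Exception (d) does not apply: the briefing note contains no informant information.
Exception (e) requires that the record is a draft not yet adopted by the agency; but the briefing note has been formally adopted, so (e) is unavailable.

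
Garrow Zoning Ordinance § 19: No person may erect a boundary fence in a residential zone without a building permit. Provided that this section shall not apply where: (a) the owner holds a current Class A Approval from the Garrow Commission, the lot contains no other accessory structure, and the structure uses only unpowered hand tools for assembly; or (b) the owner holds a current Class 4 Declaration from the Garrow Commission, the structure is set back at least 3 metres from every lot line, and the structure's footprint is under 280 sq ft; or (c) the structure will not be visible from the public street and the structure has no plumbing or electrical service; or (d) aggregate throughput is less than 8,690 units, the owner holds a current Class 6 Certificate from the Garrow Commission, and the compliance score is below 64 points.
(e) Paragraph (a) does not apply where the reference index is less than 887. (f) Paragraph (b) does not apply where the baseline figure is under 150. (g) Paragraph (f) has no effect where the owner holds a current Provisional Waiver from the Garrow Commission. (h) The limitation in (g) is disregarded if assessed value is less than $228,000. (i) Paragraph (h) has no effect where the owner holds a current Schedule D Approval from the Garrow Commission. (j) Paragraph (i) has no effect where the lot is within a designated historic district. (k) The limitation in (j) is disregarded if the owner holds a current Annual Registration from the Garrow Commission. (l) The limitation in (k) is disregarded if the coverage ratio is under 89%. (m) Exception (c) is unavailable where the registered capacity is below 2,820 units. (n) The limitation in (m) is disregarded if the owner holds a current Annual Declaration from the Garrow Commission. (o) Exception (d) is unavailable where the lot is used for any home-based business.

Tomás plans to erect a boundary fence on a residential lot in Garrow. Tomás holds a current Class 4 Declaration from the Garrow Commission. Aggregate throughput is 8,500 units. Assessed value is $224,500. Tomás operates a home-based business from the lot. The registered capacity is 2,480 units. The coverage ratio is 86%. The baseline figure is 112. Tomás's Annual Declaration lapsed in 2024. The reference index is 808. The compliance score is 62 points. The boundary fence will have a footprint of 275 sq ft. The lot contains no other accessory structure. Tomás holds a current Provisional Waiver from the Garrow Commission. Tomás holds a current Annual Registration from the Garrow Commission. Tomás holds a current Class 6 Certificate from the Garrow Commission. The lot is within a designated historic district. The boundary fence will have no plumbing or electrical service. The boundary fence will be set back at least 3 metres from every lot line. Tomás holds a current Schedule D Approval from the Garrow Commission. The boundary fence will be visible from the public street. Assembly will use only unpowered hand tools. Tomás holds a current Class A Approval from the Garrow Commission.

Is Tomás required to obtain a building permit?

Yes — Tomás must obtain a building permit.

Exception (a): a current Class A Approval is held; the lot has no other accessory structure; assembly uses only hand tools — every condition holds. However, paragraph (e) must be considered: (e) operates against (a): the reference index is 808, less than the 887 limit. So (a) is unavailable.
Exception (b): a current Class 4 Declaration is held; the setback is at least 3 m on every side; the structure's footprint is 275 sq ft, under the 280 sq ft limit — every condition holds. However, paragraphs (f)–(l) must be considered: (f) operates against (b): the baseline figure is 112, under the 150 limit. (g) is engaged (a current Provisional Waiver is held), but is itself disapplied by (h): (h) operates against (g): assessed value is $224,500, less than the $228,000 limit. (i) operates (a current Schedule D Approval is held), but is itself disapplied by (j): (j) operates against (i): the lot is in a historic district. (k) applies (a current Annual Registration is held), but yields to (l): (l) operates against (k): the coverage ratio is 86%, under the 89% limit. So (b) is unavailable.
Exception (c) requires that the structure will not be visible from the public street; but the structure will be visible from the street, so (c) is unavailable.
All of (d)'s requirements are met (aggregate throughput is 8,500 units, less than the 8,690 units limit; a current Class 6 Certificate is held; the compliance score is 62 points, below the 64 points limit). However, paragraph (o) must be considered: (o) operates against (d): a home-based business operates on the lot. (d) is therefore removed.
None of the exceptions is available; § 19 applies in full.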